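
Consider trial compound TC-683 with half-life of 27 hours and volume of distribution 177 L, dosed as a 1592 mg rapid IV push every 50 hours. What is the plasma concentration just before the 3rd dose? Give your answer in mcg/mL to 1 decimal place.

f = (1/2)^(τ/t½) = (1/2)^(50/27) ≈ 0.2770.
C₀ = D/Vd = 1592/177 ≈ 8.994 mcg/mL.
Before the 3rd dose, 2 doses have been given. Superposition: Cmin = C₀·(f + f²).
≈ 8.994 × (0.2770 + 0.0767) ≈ 8.994 × 0.3537 ≈ 3.181 mcg/mL.

3.2 mcg/mL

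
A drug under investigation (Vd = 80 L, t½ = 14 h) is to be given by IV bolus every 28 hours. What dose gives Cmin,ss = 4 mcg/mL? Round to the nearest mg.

τ/t½ = 28/14 ≈ 2, so f = (1/2)^(28/14) ≈ 0.250000.
Cmin,ss = (D/Vd)·f/(1−f), so D = Cmin,ss·Vd·(1−f)/f.
D = 4 × 80 × (1−f)/f ≈ 4 × 80 × 3.00000 ≈ 960.00 mg.

960 mg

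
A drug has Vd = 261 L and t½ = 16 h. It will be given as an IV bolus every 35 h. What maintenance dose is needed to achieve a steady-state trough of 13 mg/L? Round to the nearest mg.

τ/t½ = 35/16 ≈ 2.1875, so f = (1/2)^(35/16) ≈ 0.219532.
Cmin,ss = (D/Vd)·f/(1−f), so D = Cmin,ss·Vd·(1−f)/f.
D = 13 × 261 × (1−f)/f ≈ 13 × 261 × 3.55514 ≈ 12062.59 mg.

12063 mg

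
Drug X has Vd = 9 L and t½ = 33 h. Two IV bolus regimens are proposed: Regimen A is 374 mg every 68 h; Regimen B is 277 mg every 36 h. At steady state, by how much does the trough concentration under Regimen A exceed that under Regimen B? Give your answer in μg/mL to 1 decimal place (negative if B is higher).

-14.1 μg/mL

Regimen A: f = (1/2)^(68/33) ≈ 0.2397; Cmin,ss = (374/9)·f/(1−f) ≈ 13.101 μg/mL.
Regimen B: f = (1/2)^(36/33) ≈ 0.4695; Cmin,ss = (277/9)·f/(1−f) ≈ 27.239 μg/mL.
Difference ≈ 13.101 − 27.239 ≈ -14.138 μg/mL.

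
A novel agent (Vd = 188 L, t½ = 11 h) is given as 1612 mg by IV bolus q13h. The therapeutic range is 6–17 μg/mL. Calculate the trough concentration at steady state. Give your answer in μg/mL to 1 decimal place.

6.8 μg/mL

Over one 13-h interval, 13/11 ≈ 1.1818 half-lives elapse, leaving f ≈ 0.4408 of each dose.
Accumulation ratio R = 1/(1 − f) ≈ 1/0.5592 ≈ 1.7883.
Single-dose peak C₀ = D/Vd = 1612/188 ≈ 8.574 μg/mL.
Cmax,ss = C₀/(1 − f) ≈ 8.574/0.5592 ≈ 15.333 μg/mL.
Steady-state trough Cmin,ss = Cmax,ss·f ≈ 15.333 × 0.4408 ≈ 6.759 μg/mL.
Trough 6.8 μg/mL vs MEC 6 μg/mL: adequate.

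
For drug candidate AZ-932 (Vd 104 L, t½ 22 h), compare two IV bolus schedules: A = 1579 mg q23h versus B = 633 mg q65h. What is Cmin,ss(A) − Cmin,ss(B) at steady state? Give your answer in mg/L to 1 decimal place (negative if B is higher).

13.4 mg/L

Regimen A: f = (1/2)^(23/22) ≈ 0.4845; Cmin,ss = (1579/104)·f/(1−f) ≈ 14.270 mg/L.
Regimen B: f = (1/2)^(65/22) ≈ 0.1290; Cmin,ss = (633/104)·f/(1−f) ≈ 0.901 mg/L.
Difference ≈ 14.270 − 0.901 ≈ 13.369 mg/L.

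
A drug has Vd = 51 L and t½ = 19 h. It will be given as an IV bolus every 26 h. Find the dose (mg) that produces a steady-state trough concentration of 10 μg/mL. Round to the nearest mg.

807 mg

τ/t½ = 26/19 ≈ 1.3684, so f = (1/2)^(26/19) ≈ 0.387315.
Cmin,ss = (D/Vd)·f/(1−f), so D = Cmin,ss·Vd·(1−f)/f.
D = 10 × 51 × (1−f)/f ≈ 10 × 51 × 1.58188 ≈ 806.76 mg.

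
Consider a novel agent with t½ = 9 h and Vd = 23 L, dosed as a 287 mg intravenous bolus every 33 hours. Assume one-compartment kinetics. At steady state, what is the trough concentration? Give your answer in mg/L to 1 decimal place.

1.1 mg/L

Over one 33-h interval, 33/9 ≈ 3.6667 half-lives elapse, leaving f ≈ 0.0787 of each dose.
At steady state, accumulation factor R = 1/(1 − e^(−kτ)) ≈ 1.0854.
Single-dose peak C₀ = D/Vd = 287/23 ≈ 12.478 mg/L.
Cmax,ss = C₀/(1 − f) ≈ 12.478/0.9213 ≈ 13.544 mg/L.
One interval later, Cmin,ss = Cmax,ss·e^(−kτ) ≈ 13.544 × 0.0787 ≈ 1.066 mg/L.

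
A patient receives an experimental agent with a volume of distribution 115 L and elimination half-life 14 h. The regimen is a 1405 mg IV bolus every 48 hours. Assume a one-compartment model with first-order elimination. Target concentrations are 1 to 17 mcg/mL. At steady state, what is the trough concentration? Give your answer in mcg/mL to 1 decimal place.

1.3 mcg/mL

k = ln2/t½ = ln2/14 ≈ 0.049511 h⁻¹; fraction remaining f = e^(−kτ) = e^(−0.049511×48) ≈ 0.0929.
Single-dose peak C₀ = D/Vd = 1405/115 ≈ 12.217 mcg/mL.
Steady-state trough Cmin,ss = C₀·f/(1−f) ≈ 12.217 × 0.0929/0.9071 ≈ 1.251 mcg/mL.
Trough 1.3 mcg/mL vs MEC 1 mcg/mL: adequate.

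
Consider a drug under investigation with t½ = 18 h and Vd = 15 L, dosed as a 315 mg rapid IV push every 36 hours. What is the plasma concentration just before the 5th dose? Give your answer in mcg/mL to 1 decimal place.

7.0 mcg/mL

f = (1/2)^(τ/t½) = (1/2)^(36/18) ≈ 0.2500.
C₀ = D/Vd = 315/15 ≈ 21.000 mcg/mL.
Before the 5th dose, 4 doses have been given. Superposition: Cmin = C₀·(f + f² + … + f^4).
≈ 21.000 × (0.2500 + 0.0625 + 0.0156 + 0.0039) ≈ 21.000 × 0.3320 ≈ 6.972 mcg/mL.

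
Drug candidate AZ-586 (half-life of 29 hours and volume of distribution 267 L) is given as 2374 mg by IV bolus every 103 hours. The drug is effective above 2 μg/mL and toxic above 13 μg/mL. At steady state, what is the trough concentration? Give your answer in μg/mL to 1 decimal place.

0.8 μg/mL

k = ln2/t½ = ln2/29 ≈ 0.023902 h⁻¹; fraction remaining f = e^(−kτ) = e^(−0.023902×103) ≈ 0.0853.
At steady state, accumulation factor R = 1/(1 − e^(−kτ)) ≈ 1.0933.
Single-dose peak C₀ = D/Vd = 2374/267 ≈ 8.891 μg/mL.
Steady-state peak Cmax,ss = C₀·R ≈ 8.891 × 1.0933 ≈ 9.721 μg/mL.
Steady-state trough Cmin,ss = Cmax,ss·f ≈ 9.721 × 0.0853 ≈ 0.829 μg/mL.
Trough 0.8 μg/mL vs MEC 2 μg/mL: subtherapeutic.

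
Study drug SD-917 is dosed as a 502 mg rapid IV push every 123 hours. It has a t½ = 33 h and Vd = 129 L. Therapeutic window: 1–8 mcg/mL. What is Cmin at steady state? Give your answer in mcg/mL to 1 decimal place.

k = ln2/t½ = ln2/33 ≈ 0.021004 h⁻¹; fraction remaining f = e^(−kτ) = e^(−0.021004×123) ≈ 0.0755.
At steady state, accumulation factor R = 1/(1 − e^(−kτ)) ≈ 1.0817.
Each bolus raises the concentration by D/Vd = 502/129 ≈ 3.891 mcg/mL.
Cmax,ss = C₀/(1 − f) ≈ 3.891/0.9245 ≈ 4.209 mcg/mL.
One interval later, Cmin,ss = Cmax,ss·e^(−kτ) ≈ 4.209 × 0.0755 ≈ 0.318 mcg/mL.
Trough 0.3 mcg/mL vs MEC 1 mcg/mL: subtherapeutic.

0.3 mcg/mL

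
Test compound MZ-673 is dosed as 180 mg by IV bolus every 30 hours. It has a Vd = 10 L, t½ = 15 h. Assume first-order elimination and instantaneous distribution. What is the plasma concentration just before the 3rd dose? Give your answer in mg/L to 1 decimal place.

5.6 mg/L

f = (1/2)^(τ/t½) = (1/2)^(30/15) ≈ 0.2500.
C₀ = D/Vd = 180/10 ≈ 18.000 mg/L.
Before the 3rd dose, 2 doses have been given. Superposition: Cmin = C₀·(f + f²).
≈ 18.000 × (0.2500 + 0.0625) ≈ 18.000 × 0.3125 ≈ 5.625 mg/L.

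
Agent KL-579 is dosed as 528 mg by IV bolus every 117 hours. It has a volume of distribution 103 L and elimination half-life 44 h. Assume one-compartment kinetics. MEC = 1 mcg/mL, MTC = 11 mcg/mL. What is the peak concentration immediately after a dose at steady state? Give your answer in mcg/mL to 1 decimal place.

6.1 mcg/mL

Over one 117-h interval, 117/44 ≈ 2.6591 half-lives elapse, leaving f ≈ 0.1583 of each dose.
At steady state, accumulation factor R = 1/(1 − e^(−kτ)) ≈ 1.1881.
Each bolus raises the concentration by D/Vd = 528/103 ≈ 5.126 mcg/mL.
Steady-state peak Cmax,ss = C₀·R ≈ 5.126 × 1.1881 ≈ 6.090 mcg/mL.
Peak 6.1 mcg/mL vs MTC 11 mcg/mL: below toxic threshold.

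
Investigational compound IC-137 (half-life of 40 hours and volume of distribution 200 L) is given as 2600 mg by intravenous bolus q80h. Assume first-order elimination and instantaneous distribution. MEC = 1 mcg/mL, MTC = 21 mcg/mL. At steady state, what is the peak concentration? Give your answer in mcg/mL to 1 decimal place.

The dosing interval is 2 half-lives, so f = 2^(−2) = 0.25.
At steady state, R = 1/(1 − 0.25) = 4/3.
Single-dose peak C₀ = D/Vd = 2600/200 = 13 mcg/mL.
Steady-state peak Cmax,ss = C₀·R = 13 × 4/3 ≈ 17.333 mcg/mL.
Peak 17.3 mcg/mL vs MTC 21 mcg/mL: below toxic threshold.

17.3 mcg/mL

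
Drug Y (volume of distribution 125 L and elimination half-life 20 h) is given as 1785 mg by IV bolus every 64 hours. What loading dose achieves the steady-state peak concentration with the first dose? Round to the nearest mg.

2003 mg

f = (1/2)^(64/20) ≈ 0.108819; accumulation ratio R = 1/(1−f) ≈ 1.12211.
Loading dose to hit Cmax,ss on first dose: D_load = D_maint·R ≈ 1785 × 1.12211 ≈ 2002.97 mg.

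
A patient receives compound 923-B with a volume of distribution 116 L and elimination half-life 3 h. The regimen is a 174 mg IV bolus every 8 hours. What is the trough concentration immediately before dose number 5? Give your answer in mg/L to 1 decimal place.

f = (1/2)^(τ/t½) = (1/2)^(8/3) ≈ 0.1575.
C₀ = D/Vd = 174/116 ≈ 1.500 mg/L.
Before the 5th dose, 4 doses have been given. Superposition: Cmin = C₀·(f + f² + … + f^4).
≈ 1.500 × (0.1575 + 0.0248 + 0.0039 + 0.0006) ≈ 1.500 × 0.1868 ≈ 0.280 mg/L.

0.3 mg/L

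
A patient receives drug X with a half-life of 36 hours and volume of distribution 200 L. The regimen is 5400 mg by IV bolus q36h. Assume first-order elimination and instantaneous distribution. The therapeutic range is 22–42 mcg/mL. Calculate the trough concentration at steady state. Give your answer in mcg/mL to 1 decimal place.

27.0 mcg/mL

The dosing interval is 1 half-life, so f = 2^(−1) = 0.5.
At steady state, R = 1/(1 − 0.5) = 2/1.
Single-dose peak C₀ = D/Vd = 5400/200 = 27 mcg/mL.
Steady-state peak Cmax,ss = C₀·R = 27 × 2/1 ≈ 54.000 mcg/mL.
Steady-state trough Cmin,ss = Cmax,ss·f ≈ 54.000 × 0.5 ≈ 27.000 mcg/mL.
Trough 27.0 mcg/mL vs MEC 22 mcg/mL: adequate.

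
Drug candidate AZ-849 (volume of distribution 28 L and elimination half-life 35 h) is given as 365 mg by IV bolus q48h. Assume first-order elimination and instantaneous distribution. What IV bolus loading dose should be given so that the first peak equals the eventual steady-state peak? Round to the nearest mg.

f = (1/2)^(48/35) ≈ 0.386508; accumulation ratio R = 1/(1−f) ≈ 1.63001.
Loading dose to hit Cmax,ss on first dose: D_load = D_maint·R ≈ 365 × 1.63001 ≈ 594.95 mg.

595 mg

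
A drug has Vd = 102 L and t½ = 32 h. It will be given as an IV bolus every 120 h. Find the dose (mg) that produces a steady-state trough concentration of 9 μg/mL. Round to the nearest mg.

τ/t½ = 120/32 ≈ 3.75, so f = (1/2)^(120/32) ≈ 0.074325.
Cmin,ss = (D/Vd)·f/(1−f), so D = Cmin,ss·Vd·(1−f)/f.
D = 9 × 102 × (1−f)/f ≈ 9 × 102 × 12.45442 ≈ 11433.16 mg.

11433 mg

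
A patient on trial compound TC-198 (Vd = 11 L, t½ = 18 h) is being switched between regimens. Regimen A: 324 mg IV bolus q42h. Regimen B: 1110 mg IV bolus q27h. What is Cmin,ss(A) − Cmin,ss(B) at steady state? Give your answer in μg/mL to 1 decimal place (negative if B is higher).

-47.9 μg/mL

Regimen A: f = (1/2)^(42/18) ≈ 0.1984; Cmin,ss = (324/11)·f/(1−f) ≈ 7.290 μg/mL.
Regimen B: f = (1/2)^(27/18) ≈ 0.3536; Cmin,ss = (1110/11)·f/(1−f) ≈ 55.200 μg/mL.
Difference ≈ 7.290 − 55.200 ≈ -47.910 μg/mL.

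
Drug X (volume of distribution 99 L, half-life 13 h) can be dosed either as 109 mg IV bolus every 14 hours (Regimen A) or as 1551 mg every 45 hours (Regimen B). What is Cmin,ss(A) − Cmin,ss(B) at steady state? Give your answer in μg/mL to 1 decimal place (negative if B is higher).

Regimen A: f = (1/2)^(14/13) ≈ 0.4740; Cmin,ss = (109/99)·f/(1−f) ≈ 0.992 μg/mL.
Regimen B: f = (1/2)^(45/13) ≈ 0.0908; Cmin,ss = (1551/99)·f/(1−f) ≈ 1.565 μg/mL.
Difference ≈ 0.992 − 1.565 ≈ -0.573 μg/mL.

-0.6 μg/mL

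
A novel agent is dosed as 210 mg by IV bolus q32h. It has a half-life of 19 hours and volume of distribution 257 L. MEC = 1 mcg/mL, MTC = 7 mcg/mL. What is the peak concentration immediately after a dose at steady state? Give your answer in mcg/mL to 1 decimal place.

Over one 32-h interval, 32/19 ≈ 1.6842 half-lives elapse, leaving f ≈ 0.3112 of each dose.
Accumulation ratio R = 1/(1 − f) ≈ 1/0.6888 ≈ 1.4518.
Single-dose peak C₀ = D/Vd = 210/257 ≈ 0.817 mcg/mL.
Steady-state peak Cmax,ss = C₀·R ≈ 0.817 × 1.4518 ≈ 1.186 mcg/mL.
Peak 1.2 mcg/mL vs MTC 7 mcg/mL: below toxic threshold.

1.2 mcg/mL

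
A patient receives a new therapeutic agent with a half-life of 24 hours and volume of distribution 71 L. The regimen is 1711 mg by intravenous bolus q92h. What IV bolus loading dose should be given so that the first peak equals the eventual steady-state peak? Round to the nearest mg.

1840 mg

f = (1/2)^(92/24) ≈ 0.070154; accumulation ratio R = 1/(1−f) ≈ 1.07545.
Loading dose to hit Cmax,ss on first dose: D_load = D_maint·R ≈ 1711 × 1.07545 ≈ 1840.09 mg.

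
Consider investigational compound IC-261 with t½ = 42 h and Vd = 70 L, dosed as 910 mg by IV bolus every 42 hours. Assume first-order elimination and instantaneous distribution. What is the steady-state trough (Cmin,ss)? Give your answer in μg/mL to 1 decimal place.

13.0 μg/mL

τ = 42 h = 1 half-life, so f = (1/2)^1 = 0.5.
At steady state, R = 1/(1 − 0.5) = 2/1.
Single-dose peak C₀ = D/Vd = 910/70 = 13 μg/mL.
Steady-state peak Cmax,ss = C₀·R = 13 × 2/1 ≈ 26.000 μg/mL.
Steady-state trough Cmin,ss = Cmax,ss·f ≈ 26.000 × 0.5 ≈ 13.000 μg/mL.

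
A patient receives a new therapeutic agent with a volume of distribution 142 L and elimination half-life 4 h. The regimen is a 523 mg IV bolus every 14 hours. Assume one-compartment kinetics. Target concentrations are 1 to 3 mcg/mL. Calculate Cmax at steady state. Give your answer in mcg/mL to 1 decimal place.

4.0 mcg/mL

τ/t½ = 14/4 ≈ 3.5, so fraction remaining f = (1/2)^(14/4) ≈ 0.0884.
Accumulation ratio R = 1/(1 − f) ≈ 1/0.9116 ≈ 1.0970.
Single-dose peak C₀ = D/Vd = 523/142 ≈ 3.683 mcg/mL.
Cmax,ss = C₀/(1 − f) ≈ 3.683/0.9116 ≈ 4.040 mcg/mL.
Peak 4.0 mcg/mL vs MTC 3 mcg/mL: exceeds toxic threshold.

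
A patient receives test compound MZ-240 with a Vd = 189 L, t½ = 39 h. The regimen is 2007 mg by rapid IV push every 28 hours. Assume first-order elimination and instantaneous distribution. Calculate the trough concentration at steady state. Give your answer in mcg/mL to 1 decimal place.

16.5 mcg/mL

τ/t½ = 28/39 ≈ 0.71795, so fraction remaining f = (1/2)^(28/39) ≈ 0.6080.
Each bolus raises the concentration by D/Vd = 2007/189 ≈ 10.619 mcg/mL.
Steady-state trough Cmin,ss = C₀·f/(1−f) ≈ 10.619 × 0.6080/0.3920 ≈ 16.470 mcg/mL.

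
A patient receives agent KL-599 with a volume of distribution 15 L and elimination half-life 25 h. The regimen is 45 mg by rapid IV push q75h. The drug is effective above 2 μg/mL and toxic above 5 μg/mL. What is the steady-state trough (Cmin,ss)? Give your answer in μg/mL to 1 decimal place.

The dosing interval is 3 half-lives, so f = 2^(−3) = 0.125.
Accumulation ratio R = 1/(1 − f) = 1/0.875 = 8/7.
Single-dose peak C₀ = D/Vd = 45/15 = 3 μg/mL.
Steady-state peak Cmax,ss = C₀·R = 3 × 8/7 ≈ 3.429 μg/mL.
Steady-state trough Cmin,ss = Cmax,ss·f ≈ 3.429 × 0.125 ≈ 0.429 μg/mL.
Trough 0.4 μg/mL vs MEC 2 μg/mL: subtherapeutic.

0.4 μg/mL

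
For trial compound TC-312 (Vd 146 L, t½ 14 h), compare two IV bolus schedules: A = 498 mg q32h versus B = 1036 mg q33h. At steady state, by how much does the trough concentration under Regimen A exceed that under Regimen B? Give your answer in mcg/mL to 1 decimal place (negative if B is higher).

Regimen A: f = (1/2)^(32/14) ≈ 0.2051; Cmin,ss = (498/146)·f/(1−f) ≈ 0.880 mcg/mL.
Regimen B: f = (1/2)^(33/14) ≈ 0.1952; Cmin,ss = (1036/146)·f/(1−f) ≈ 1.721 mcg/mL.
Difference ≈ 0.880 − 1.721 ≈ -0.841 mcg/mL.

-0.8 mcg/mL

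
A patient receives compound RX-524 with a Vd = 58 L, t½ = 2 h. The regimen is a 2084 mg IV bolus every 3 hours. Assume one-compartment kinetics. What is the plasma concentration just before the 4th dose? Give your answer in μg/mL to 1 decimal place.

18.8 μg/mL

f = (1/2)^(τ/t½) = (1/2)^(3/2) ≈ 0.3536.
C₀ = D/Vd = 2084/58 ≈ 35.931 μg/mL.
Before the 4th dose, 3 doses have been given. Superposition: Cmin = C₀·(f + f² + … + f^3).
≈ 35.931 × (0.3536 + 0.1250 + 0.0442) ≈ 35.931 × 0.5228 ≈ 18.785 μg/mL.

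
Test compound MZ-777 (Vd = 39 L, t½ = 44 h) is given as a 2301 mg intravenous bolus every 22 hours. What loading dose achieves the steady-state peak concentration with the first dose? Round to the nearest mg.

f = (1/2)^(22/44) ≈ 0.707107; accumulation ratio R = 1/(1−f) ≈ 3.41422.
Loading dose to hit Cmax,ss on first dose: D_load = D_maint·R ≈ 2301 × 3.41422 ≈ 7856.12 mg.

7856 mg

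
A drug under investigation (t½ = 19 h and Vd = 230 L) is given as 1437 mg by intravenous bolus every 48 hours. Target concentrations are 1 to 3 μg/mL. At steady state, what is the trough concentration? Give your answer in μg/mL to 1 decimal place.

Over one 48-h interval, 48/19 ≈ 2.5263 half-lives elapse, leaving f ≈ 0.1736 of each dose.
Single-dose peak C₀ = D/Vd = 1437/230 ≈ 6.248 μg/mL.
Steady-state trough Cmin,ss = C₀·f/(1−f) ≈ 6.248 × 0.1736/0.8264 ≈ 1.313 μg/mL.
Trough 1.3 μg/mL vs MEC 1 μg/mL: adequate.

1.3 μg/mL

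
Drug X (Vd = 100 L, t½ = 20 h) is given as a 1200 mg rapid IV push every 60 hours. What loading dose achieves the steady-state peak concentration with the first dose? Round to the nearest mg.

1371 mg

f = (1/2)^(60/20) ≈ 0.125000; accumulation ratio R = 1/(1−f) ≈ 1.14286.
Loading dose to hit Cmax,ss on first dose: D_load = D_maint·R ≈ 1200 × 1.14286 ≈ 1371.43 mg.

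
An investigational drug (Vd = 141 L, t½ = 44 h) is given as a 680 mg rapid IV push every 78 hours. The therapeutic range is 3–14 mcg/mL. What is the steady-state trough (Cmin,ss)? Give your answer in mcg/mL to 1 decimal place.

k = ln2/t½ = ln2/44 ≈ 0.015753 h⁻¹; fraction remaining f = e^(−kτ) = e^(−0.015753×78) ≈ 0.2927.
Accumulation ratio R = 1/(1 − f) ≈ 1/0.7073 ≈ 1.4138.
Single-dose peak C₀ = D/Vd = 680/141 ≈ 4.823 mcg/mL.
Cmax,ss = C₀/(1 − f) ≈ 4.823/0.7073 ≈ 6.819 mcg/mL.
Steady-state trough Cmin,ss = Cmax,ss·f ≈ 6.819 × 0.2927 ≈ 1.996 mcg/mL.
Trough 2.0 mcg/mL vs MEC 3 mcg/mL: subtherapeutic.

2.0 mcg/mL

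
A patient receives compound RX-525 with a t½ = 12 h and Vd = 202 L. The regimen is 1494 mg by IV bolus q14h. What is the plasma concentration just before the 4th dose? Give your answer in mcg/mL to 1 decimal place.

f = (1/2)^(τ/t½) = (1/2)^(14/12) ≈ 0.4454.
C₀ = D/Vd = 1494/202 ≈ 7.396 mcg/mL.
Before the 4th dose, 3 doses have been given. Superposition: Cmin = C₀·(f + f² + … + f^3).
≈ 7.396 × (0.4454 + 0.1984 + 0.0884) ≈ 7.396 × 0.7322 ≈ 5.415 mcg/mL.

5.4 mcg/mL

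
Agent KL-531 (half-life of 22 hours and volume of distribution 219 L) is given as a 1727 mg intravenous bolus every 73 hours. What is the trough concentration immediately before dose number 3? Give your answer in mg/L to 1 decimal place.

f = (1/2)^(τ/t½) = (1/2)^(73/22) ≈ 0.1003.
C₀ = D/Vd = 1727/219 ≈ 7.886 mg/L.
Before the 3rd dose, 2 doses have been given. Superposition: Cmin = C₀·(f + f²).
≈ 7.886 × (0.1003 + 0.0101) ≈ 7.886 × 0.1104 ≈ 0.871 mg/L.

0.9 mg/L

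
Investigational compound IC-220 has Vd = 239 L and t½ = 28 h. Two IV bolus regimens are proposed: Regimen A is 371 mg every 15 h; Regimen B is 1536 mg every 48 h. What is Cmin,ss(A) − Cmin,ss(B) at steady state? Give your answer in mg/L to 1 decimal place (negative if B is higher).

0.6 mg/L

Regimen A: f = (1/2)^(15/28) ≈ 0.6898; Cmin,ss = (371/239)·f/(1−f) ≈ 3.452 mg/L.
Regimen B: f = (1/2)^(48/28) ≈ 0.3048; Cmin,ss = (1536/239)·f/(1−f) ≈ 2.818 mg/L.
Difference ≈ 3.452 − 2.818 ≈ 0.634 mg/L.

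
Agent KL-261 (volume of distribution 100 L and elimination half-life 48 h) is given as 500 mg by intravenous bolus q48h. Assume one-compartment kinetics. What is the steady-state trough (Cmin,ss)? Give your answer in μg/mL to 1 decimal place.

The dosing interval is 1 half-life, so f = 2^(−1) = 0.5.
At steady state, R = 1/(1 − 0.5) = 2/1.
Single-dose peak C₀ = D/Vd = 500/100 = 5 μg/mL.
Steady-state peak Cmax,ss = C₀·R = 5 × 2/1 ≈ 10.000 μg/mL.
Steady-state trough Cmin,ss = Cmax,ss·f ≈ 10.000 × 0.5 ≈ 5.000 μg/mL.

5.0 μg/mL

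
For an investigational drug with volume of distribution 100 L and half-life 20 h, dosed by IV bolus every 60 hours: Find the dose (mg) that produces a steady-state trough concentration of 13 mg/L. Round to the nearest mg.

τ/t½ = 60/20 ≈ 3, so f = (1/2)^(60/20) ≈ 0.125000.
Cmin,ss = (D/Vd)·f/(1−f), so D = Cmin,ss·Vd·(1−f)/f.
D = 13 × 100 × (1−f)/f ≈ 13 × 100 × 7.00000 ≈ 9100.00 mg.

9100 mg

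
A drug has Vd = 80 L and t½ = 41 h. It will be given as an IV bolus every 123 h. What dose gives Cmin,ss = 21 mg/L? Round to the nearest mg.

11760 mg

τ/t½ = 123/41 ≈ 3, so f = (1/2)^(123/41) ≈ 0.125000.
Cmin,ss = (D/Vd)·f/(1−f), so D = Cmin,ss·Vd·(1−f)/f.
D = 21 × 80 × (1−f)/f ≈ 21 × 80 × 7.00000 ≈ 11760.00 mg.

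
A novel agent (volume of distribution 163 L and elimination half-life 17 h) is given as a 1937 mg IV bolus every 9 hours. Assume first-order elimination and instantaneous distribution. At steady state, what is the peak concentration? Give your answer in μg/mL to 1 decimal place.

τ/t½ = 9/17 ≈ 0.52941, so fraction remaining f = (1/2)^(9/17) ≈ 0.6928.
Accumulation ratio R = 1/(1 − f) ≈ 1/0.3072 ≈ 3.2552.
Single-dose peak C₀ = D/Vd = 1937/163 ≈ 11.883 μg/mL.
Steady-state peak Cmax,ss = C₀·R ≈ 11.883 × 3.2552 ≈ 38.682 μg/mL.

38.7 μg/mL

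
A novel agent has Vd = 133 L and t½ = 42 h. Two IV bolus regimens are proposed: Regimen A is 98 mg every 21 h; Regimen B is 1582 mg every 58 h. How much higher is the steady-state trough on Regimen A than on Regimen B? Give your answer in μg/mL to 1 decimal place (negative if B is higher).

Regimen A: f = (1/2)^(21/42) ≈ 0.7071; Cmin,ss = (98/133)·f/(1−f) ≈ 1.779 μg/mL.
Regimen B: f = (1/2)^(58/42) ≈ 0.3840; Cmin,ss = (1582/133)·f/(1−f) ≈ 7.415 μg/mL.
Difference ≈ 1.779 − 7.415 ≈ -5.636 μg/mL.

-5.6 μg/mL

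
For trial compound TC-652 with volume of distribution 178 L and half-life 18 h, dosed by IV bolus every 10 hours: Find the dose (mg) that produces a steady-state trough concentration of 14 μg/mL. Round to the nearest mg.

1171 mg

τ/t½ = 10/18 ≈ 0.55556, so f = (1/2)^(10/18) ≈ 0.680395.
Cmin,ss = (D/Vd)·f/(1−f), so D = Cmin,ss·Vd·(1−f)/f.
D = 14 × 178 × (1−f)/f ≈ 14 × 178 × 0.46973 ≈ 1170.57 mg.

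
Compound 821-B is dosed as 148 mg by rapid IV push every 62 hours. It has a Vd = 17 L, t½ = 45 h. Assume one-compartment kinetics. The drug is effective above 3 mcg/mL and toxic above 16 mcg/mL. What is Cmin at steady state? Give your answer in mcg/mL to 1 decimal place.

τ/t½ = 62/45 ≈ 1.3778, so fraction remaining f = (1/2)^(62/45) ≈ 0.3848.
Accumulation ratio R = 1/(1 − f) ≈ 1/0.6152 ≈ 1.6255.
Each bolus raises the concentration by D/Vd = 148/17 ≈ 8.706 mcg/mL.
Steady-state peak Cmax,ss = C₀·R ≈ 8.706 × 1.6255 ≈ 14.152 mcg/mL.
One interval later, Cmin,ss = Cmax,ss·e^(−kτ) ≈ 14.152 × 0.3848 ≈ 5.446 mcg/mL.
Trough 5.4 mcg/mL vs MEC 3 mcg/mL: adequate.

5.4 mcg/mL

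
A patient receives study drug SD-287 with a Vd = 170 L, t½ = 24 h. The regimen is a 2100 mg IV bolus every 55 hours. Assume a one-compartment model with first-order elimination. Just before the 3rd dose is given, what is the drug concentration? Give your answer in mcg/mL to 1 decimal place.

3.0 mcg/mL

f = (1/2)^(τ/t½) = (1/2)^(55/24) ≈ 0.2042.
C₀ = D/Vd = 2100/170 ≈ 12.353 mcg/mL.
Before the 3rd dose, 2 doses have been given. Superposition: Cmin = C₀·(f + f²).
≈ 12.353 × (0.2042 + 0.0417) ≈ 12.353 × 0.2459 ≈ 3.038 mcg/mL.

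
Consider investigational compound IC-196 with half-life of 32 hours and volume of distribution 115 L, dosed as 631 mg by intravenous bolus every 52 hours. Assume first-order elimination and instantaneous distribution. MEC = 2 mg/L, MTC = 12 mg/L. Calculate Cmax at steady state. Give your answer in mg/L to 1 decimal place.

τ/t½ = 52/32 ≈ 1.625, so fraction remaining f = (1/2)^(52/32) ≈ 0.3242.
Accumulation ratio R = 1/(1 − f) ≈ 1/0.6758 ≈ 1.4797.
Each bolus raises the concentration by D/Vd = 631/115 ≈ 5.487 mg/L.
Cmax,ss = C₀/(1 − f) ≈ 5.487/0.6758 ≈ 8.119 mg/L.
Peak 8.1 mg/L vs MTC 12 mg/L: below toxic threshold.

8.1 mg/L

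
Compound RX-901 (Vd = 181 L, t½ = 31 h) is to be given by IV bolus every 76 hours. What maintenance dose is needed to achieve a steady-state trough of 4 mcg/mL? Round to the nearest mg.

3236 mg

τ/t½ = 76/31 ≈ 2.4516, so f = (1/2)^(76/31) ≈ 0.182806.
Cmin,ss = (D/Vd)·f/(1−f), so D = Cmin,ss·Vd·(1−f)/f.
D = 4 × 181 × (1−f)/f ≈ 4 × 181 × 4.47028 ≈ 3236.48 mg.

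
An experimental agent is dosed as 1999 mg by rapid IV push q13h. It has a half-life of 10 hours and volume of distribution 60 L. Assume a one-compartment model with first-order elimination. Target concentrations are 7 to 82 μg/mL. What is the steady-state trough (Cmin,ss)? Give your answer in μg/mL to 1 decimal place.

τ/t½ = 13/10 ≈ 1.3, so fraction remaining f = (1/2)^(13/10) ≈ 0.4061.
At steady state, accumulation factor R = 1/(1 − e^(−kτ)) ≈ 1.6838.
Each bolus raises the concentration by D/Vd = 1999/60 ≈ 33.317 μg/mL.
Cmax,ss = C₀/(1 − f) ≈ 33.317/0.5939 ≈ 56.099 μg/mL.
One interval later, Cmin,ss = Cmax,ss·e^(−kτ) ≈ 56.099 × 0.4061 ≈ 22.782 μg/mL.
Trough 22.8 μg/mL vs MEC 7 μg/mL: adequate.

22.8 μg/mL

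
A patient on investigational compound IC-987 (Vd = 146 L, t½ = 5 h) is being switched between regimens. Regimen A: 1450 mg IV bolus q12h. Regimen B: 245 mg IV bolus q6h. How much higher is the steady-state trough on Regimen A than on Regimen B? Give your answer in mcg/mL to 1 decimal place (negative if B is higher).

1.0 mcg/mL

Regimen A: f = (1/2)^(12/5) ≈ 0.1895; Cmin,ss = (1450/146)·f/(1−f) ≈ 2.322 mcg/mL.
Regimen B: f = (1/2)^(6/5) ≈ 0.4353; Cmin,ss = (245/146)·f/(1−f) ≈ 1.294 mcg/mL.
Difference ≈ 2.322 − 1.294 ≈ 1.028 mcg/mL.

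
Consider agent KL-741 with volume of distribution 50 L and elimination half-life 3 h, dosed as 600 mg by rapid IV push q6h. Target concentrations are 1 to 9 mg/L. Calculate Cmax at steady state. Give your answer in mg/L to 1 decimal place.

The dosing interval is 2 half-lives, so f = 2^(−2) = 0.25.
Accumulation ratio R = 1/(1 − f) = 1/0.75 = 4/3.
Single-dose peak C₀ = D/Vd = 600/50 = 12 mg/L.
Steady-state peak Cmax,ss = C₀·R = 12 × 4/3 ≈ 16.000 mg/L.
Peak 16.0 mg/L vs MTC 9 mg/L: exceeds toxic threshold.

16.0 mg/L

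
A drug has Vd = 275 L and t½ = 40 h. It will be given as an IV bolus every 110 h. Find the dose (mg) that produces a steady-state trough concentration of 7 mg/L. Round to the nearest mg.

τ/t½ = 110/40 ≈ 2.75, so f = (1/2)^(110/40) ≈ 0.148651.
Cmin,ss = (D/Vd)·f/(1−f), so D = Cmin,ss·Vd·(1−f)/f.
D = 7 × 275 × (1−f)/f ≈ 7 × 275 × 5.72717 ≈ 11024.80 mg.

11025 mg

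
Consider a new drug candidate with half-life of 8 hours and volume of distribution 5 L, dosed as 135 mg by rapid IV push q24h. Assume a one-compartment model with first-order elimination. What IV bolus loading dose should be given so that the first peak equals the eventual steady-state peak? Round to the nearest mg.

154 mg

f = (1/2)^(24/8) ≈ 0.125000; accumulation ratio R = 1/(1−f) ≈ 1.14286.
Loading dose to hit Cmax,ss on first dose: D_load = D_maint·R ≈ 135 × 1.14286 ≈ 154.29 mg.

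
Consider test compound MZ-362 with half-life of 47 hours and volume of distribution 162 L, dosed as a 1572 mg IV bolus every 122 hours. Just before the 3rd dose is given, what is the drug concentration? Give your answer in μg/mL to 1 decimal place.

1.9 μg/mL

f = (1/2)^(τ/t½) = (1/2)^(122/47) ≈ 0.1654.
C₀ = D/Vd = 1572/162 ≈ 9.704 μg/mL.
Before the 3rd dose, 2 doses have been given. Superposition: Cmin = C₀·(f + f²).
≈ 9.704 × (0.1654 + 0.0274) ≈ 9.704 × 0.1928 ≈ 1.871 μg/mL.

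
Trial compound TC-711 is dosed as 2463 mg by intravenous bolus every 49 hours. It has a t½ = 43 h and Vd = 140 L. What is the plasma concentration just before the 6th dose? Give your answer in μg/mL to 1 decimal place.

f = (1/2)^(τ/t½) = (1/2)^(49/43) ≈ 0.4539.
C₀ = D/Vd = 2463/140 ≈ 17.593 μg/mL.
Before the 6th dose, 5 doses have been given. Superposition: Cmin = C₀·(f + f² + … + f^5).
≈ 17.593 × (0.4539 + 0.2060 + 0.0935 + 0.0424 + 0.0193) ≈ 17.593 × 0.8151 ≈ 14.340 μg/mL.

14.3 μg/mL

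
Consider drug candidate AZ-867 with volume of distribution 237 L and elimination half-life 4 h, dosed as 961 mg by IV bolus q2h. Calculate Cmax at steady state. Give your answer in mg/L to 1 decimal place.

13.8 mg/L

τ/t½ = 2/4 ≈ 0.5, so fraction remaining f = (1/2)^(2/4) ≈ 0.7071.
At steady state, accumulation factor R = 1/(1 − e^(−kτ)) ≈ 3.4141.
Each bolus raises the concentration by D/Vd = 961/237 ≈ 4.055 mg/L.
Cmax,ss = C₀/(1 − f) ≈ 4.055/0.2929 ≈ 13.844 mg/L.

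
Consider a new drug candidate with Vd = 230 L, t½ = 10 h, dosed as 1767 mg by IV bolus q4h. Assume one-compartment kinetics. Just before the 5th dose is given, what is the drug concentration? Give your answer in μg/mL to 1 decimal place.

f = (1/2)^(τ/t½) = (1/2)^(4/10) ≈ 0.7579.
C₀ = D/Vd = 1767/230 ≈ 7.683 μg/mL.
Before the 5th dose, 4 doses have been given. Superposition: Cmin = C₀·(f + f² + … + f^4).
≈ 7.683 × (0.7579 + 0.5744 + 0.4353 + 0.3299) ≈ 7.683 × 2.0975 ≈ 16.115 μg/mL.

16.1 μg/mL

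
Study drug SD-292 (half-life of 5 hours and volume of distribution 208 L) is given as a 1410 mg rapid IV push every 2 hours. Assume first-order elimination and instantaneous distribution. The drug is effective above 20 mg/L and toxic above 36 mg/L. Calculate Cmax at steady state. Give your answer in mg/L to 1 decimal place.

τ/t½ = 2/5 ≈ 0.4, so fraction remaining f = (1/2)^(2/5) ≈ 0.7579.
At steady state, accumulation factor R = 1/(1 − e^(−kτ)) ≈ 4.1305.
Each bolus raises the concentration by D/Vd = 1410/208 ≈ 6.779 mg/L.
Steady-state peak Cmax,ss = C₀·R ≈ 6.779 × 4.1305 ≈ 28.001 mg/L.
Peak 28.0 mg/L vs MTC 36 mg/L: below toxic threshold.

28.0 mg/L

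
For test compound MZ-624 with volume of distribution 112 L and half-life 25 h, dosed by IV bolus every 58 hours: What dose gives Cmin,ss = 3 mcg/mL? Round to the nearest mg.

1342 mg

τ/t½ = 58/25 ≈ 2.32, so f = (1/2)^(58/25) ≈ 0.200267.
Cmin,ss = (D/Vd)·f/(1−f), so D = Cmin,ss·Vd·(1−f)/f.
D = 3 × 112 × (1−f)/f ≈ 3 × 112 × 3.99333 ≈ 1341.76 mg.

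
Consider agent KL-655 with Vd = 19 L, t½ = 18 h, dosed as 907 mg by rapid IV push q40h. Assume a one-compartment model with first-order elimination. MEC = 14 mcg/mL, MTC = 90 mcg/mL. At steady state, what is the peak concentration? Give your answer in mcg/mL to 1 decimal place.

60.8 mcg/mL

Over one 40-h interval, 40/18 ≈ 2.2222 half-lives elapse, leaving f ≈ 0.2143 of each dose.
Accumulation ratio R = 1/(1 − f) ≈ 1/0.7857 ≈ 1.2728.
Each bolus raises the concentration by D/Vd = 907/19 ≈ 47.737 mcg/mL.
Steady-state peak Cmax,ss = C₀·R ≈ 47.737 × 1.2728 ≈ 60.760 mcg/mL.
Peak 60.8 mcg/mL vs MTC 90 mcg/mL: below toxic threshold.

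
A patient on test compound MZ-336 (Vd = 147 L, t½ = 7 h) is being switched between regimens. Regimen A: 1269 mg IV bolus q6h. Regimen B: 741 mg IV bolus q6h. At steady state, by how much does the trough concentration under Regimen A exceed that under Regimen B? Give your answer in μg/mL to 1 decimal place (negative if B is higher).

Regimen A: f = (1/2)^(6/7) ≈ 0.5520; Cmin,ss = (1269/147)·f/(1−f) ≈ 10.637 μg/mL.
Regimen B: f = (1/2)^(6/7) ≈ 0.5520; Cmin,ss = (741/147)·f/(1−f) ≈ 6.211 μg/mL.
Difference ≈ 10.637 − 6.211 ≈ 4.426 μg/mL.

4.4 μg/mL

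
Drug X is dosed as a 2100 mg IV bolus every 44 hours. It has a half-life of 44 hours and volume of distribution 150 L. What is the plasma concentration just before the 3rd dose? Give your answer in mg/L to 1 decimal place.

10.5 mg/L

f = (1/2)^(τ/t½) = (1/2)^(44/44) ≈ 0.5000.
C₀ = D/Vd = 2100/150 ≈ 14.000 mg/L.
Before the 3rd dose, 2 doses have been given. Superposition: Cmin = C₀·(f + f²).
≈ 14.000 × (0.5000 + 0.2500) ≈ 14.000 × 0.7500 ≈ 10.500 mg/L.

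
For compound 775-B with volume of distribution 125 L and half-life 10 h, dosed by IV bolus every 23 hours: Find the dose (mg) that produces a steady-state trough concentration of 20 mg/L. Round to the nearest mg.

τ/t½ = 23/10 ≈ 2.3, so f = (1/2)^(23/10) ≈ 0.203063.
Cmin,ss = (D/Vd)·f/(1−f), so D = Cmin,ss·Vd·(1−f)/f.
D = 20 × 125 × (1−f)/f ≈ 20 × 125 × 3.92458 ≈ 9811.45 mg.

9811 mg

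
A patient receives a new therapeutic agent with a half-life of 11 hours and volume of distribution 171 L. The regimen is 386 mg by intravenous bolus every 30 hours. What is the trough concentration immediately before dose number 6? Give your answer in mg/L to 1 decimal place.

0.4 mg/L

f = (1/2)^(τ/t½) = (1/2)^(30/11) ≈ 0.1510.
C₀ = D/Vd = 386/171 ≈ 2.257 mg/L.
Before the 6th dose, 5 doses have been given. Superposition: Cmin = C₀·(f + f² + … + f^5).
≈ 2.257 × (0.1510 + 0.0228 + 0.0034 + 0.0005 + 0.0001) ≈ 2.257 × 0.1778 ≈ 0.401 mg/L.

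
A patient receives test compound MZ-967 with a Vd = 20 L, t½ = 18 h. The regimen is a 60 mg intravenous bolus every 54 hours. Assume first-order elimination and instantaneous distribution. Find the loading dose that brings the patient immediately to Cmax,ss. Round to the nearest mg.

69 mg

f = (1/2)^(54/18) ≈ 0.125000; accumulation ratio R = 1/(1−f) ≈ 1.14286.
Loading dose to hit Cmax,ss on first dose: D_load = D_maint·R ≈ 60 × 1.14286 ≈ 68.57 mg.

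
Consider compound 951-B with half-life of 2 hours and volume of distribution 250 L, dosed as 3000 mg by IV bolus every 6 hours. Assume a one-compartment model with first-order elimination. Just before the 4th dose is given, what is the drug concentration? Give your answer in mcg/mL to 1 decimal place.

f = (1/2)^(τ/t½) = (1/2)^(6/2) ≈ 0.1250.
C₀ = D/Vd = 3000/250 ≈ 12.000 mcg/mL.
Before the 4th dose, 3 doses have been given. Superposition: Cmin = C₀·(f + f² + … + f^3).
≈ 12.000 × (0.1250 + 0.0156 + 0.0020) ≈ 12.000 × 0.1426 ≈ 1.711 mcg/mL.

1.7 mcg/mL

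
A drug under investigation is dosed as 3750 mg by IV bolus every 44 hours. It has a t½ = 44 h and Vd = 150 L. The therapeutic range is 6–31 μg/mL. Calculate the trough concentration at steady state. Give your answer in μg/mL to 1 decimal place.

25.0 μg/mL

τ = 44 h = 1 half-life, so f = (1/2)^1 = 0.5.
At steady state, R = 1/(1 − 0.5) = 2/1.
Single-dose peak C₀ = D/Vd = 3750/150 = 25 μg/mL.
Steady-state peak Cmax,ss = C₀·R = 25 × 2/1 ≈ 50.000 μg/mL.
Steady-state trough Cmin,ss = Cmax,ss·f ≈ 50.000 × 0.5 ≈ 25.000 μg/mL.
Trough 25.0 μg/mL vs MEC 6 μg/mL: adequate.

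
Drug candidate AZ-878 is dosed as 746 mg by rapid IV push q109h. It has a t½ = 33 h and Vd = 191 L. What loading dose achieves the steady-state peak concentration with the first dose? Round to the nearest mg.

830 mg

f = (1/2)^(109/33) ≈ 0.101319; accumulation ratio R = 1/(1−f) ≈ 1.11274.
Loading dose to hit Cmax,ss on first dose: D_load = D_maint·R ≈ 746 × 1.11274 ≈ 830.10 mg.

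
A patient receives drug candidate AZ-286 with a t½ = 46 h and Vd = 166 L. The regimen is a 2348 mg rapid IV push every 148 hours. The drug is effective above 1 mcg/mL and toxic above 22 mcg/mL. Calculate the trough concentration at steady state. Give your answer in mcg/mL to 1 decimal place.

1.7 mcg/mL

Over one 148-h interval, 148/46 ≈ 3.2174 half-lives elapse, leaving f ≈ 0.1075 of each dose.
At steady state, accumulation factor R = 1/(1 − e^(−kτ)) ≈ 1.1204.
Single-dose peak C₀ = D/Vd = 2348/166 ≈ 14.145 mcg/mL.
Steady-state peak Cmax,ss = C₀·R ≈ 14.145 × 1.1204 ≈ 15.848 mcg/mL.
Steady-state trough Cmin,ss = Cmax,ss·f ≈ 15.848 × 0.1075 ≈ 1.704 mcg/mL.
Trough 1.7 mcg/mL vs MEC 1 mcg/mL: adequate.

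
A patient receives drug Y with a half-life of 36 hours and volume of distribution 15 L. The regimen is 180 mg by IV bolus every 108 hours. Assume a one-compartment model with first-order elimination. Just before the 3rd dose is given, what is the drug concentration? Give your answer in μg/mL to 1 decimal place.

1.7 μg/mL

f = (1/2)^(τ/t½) = (1/2)^(108/36) ≈ 0.1250.
C₀ = D/Vd = 180/15 ≈ 12.000 μg/mL.
Before the 3rd dose, 2 doses have been given. Superposition: Cmin = C₀·(f + f²).
≈ 12.000 × (0.1250 + 0.0156) ≈ 12.000 × 0.1406 ≈ 1.687 μg/mL.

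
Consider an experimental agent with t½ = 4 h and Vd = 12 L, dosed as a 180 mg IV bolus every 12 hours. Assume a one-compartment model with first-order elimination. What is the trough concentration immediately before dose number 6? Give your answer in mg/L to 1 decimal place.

2.1 mg/L

f = (1/2)^(τ/t½) = (1/2)^(12/4) ≈ 0.1250.
C₀ = D/Vd = 180/12 ≈ 15.000 mg/L.
Before the 6th dose, 5 doses have been given. Superposition: Cmin = C₀·(f + f² + … + f^5).
≈ 15.000 × (0.1250 + 0.0156 + 0.0020 + 0.0002 + 0.0000) ≈ 15.000 × 0.1428 ≈ 2.142 mg/L.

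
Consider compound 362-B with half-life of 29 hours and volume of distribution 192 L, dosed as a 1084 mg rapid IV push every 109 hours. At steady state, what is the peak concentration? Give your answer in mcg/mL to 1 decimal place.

6.1 mcg/mL

τ/t½ = 109/29 ≈ 3.7586, so fraction remaining f = (1/2)^(109/29) ≈ 0.0739.
Accumulation ratio R = 1/(1 − f) ≈ 1/0.9261 ≈ 1.0798.
Single-dose peak C₀ = D/Vd = 1084/192 ≈ 5.646 mcg/mL.
Steady-state peak Cmax,ss = C₀·R ≈ 5.646 × 1.0798 ≈ 6.097 mcg/mL.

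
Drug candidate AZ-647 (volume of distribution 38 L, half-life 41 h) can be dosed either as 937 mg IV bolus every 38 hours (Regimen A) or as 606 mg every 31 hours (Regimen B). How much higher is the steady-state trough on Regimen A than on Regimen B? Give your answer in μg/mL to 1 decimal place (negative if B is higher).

Regimen A: f = (1/2)^(38/41) ≈ 0.5260; Cmin,ss = (937/38)·f/(1−f) ≈ 27.363 μg/mL.
Regimen B: f = (1/2)^(31/41) ≈ 0.5921; Cmin,ss = (606/38)·f/(1−f) ≈ 23.149 μg/mL.
Difference ≈ 27.363 − 23.149 ≈ 4.214 μg/mL.

4.2 μg/mL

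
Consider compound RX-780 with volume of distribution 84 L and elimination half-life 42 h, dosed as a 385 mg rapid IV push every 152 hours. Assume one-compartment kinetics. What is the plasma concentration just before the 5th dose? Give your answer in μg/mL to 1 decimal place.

f = (1/2)^(τ/t½) = (1/2)^(152/42) ≈ 0.0814.
C₀ = D/Vd = 385/84 ≈ 4.583 μg/mL.
Before the 5th dose, 4 doses have been given. Superposition: Cmin = C₀·(f + f² + … + f^4).
≈ 4.583 × (0.0814 + 0.0066 + 0.0005 + 0.0000) ≈ 4.583 × 0.0885 ≈ 0.406 μg/mL.

0.4 μg/mL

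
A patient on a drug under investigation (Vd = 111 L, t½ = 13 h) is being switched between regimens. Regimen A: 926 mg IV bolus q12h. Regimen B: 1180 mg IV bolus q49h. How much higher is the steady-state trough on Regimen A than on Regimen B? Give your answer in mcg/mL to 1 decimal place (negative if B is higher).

8.5 mcg/mL

Regimen A: f = (1/2)^(12/13) ≈ 0.5274; Cmin,ss = (926/111)·f/(1−f) ≈ 9.310 mcg/mL.
Regimen B: f = (1/2)^(49/13) ≈ 0.0733; Cmin,ss = (1180/111)·f/(1−f) ≈ 0.841 mcg/mL.
Difference ≈ 9.310 − 0.841 ≈ 8.469 mcg/mL.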